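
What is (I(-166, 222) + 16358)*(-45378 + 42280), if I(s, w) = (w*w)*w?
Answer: -33946043788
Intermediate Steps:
I(s, w) = w**3 (I(s, w) = w**2*w = w**3)
(I(-166, 222) + 16358)*(-45378 + 42280) = (222**3 + 16358)*(-45378 + 42280) = (10941048 + 16358)*(-3098) = 10957406*(-3098) = -33946043788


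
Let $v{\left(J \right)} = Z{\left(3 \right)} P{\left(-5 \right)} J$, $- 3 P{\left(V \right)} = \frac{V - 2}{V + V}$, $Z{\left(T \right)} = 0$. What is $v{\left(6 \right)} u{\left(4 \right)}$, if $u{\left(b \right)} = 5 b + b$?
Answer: $0$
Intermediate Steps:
$P{\left(V \right)} = - \frac{-2 + V}{6 V}$ ($P{\left(V \right)} = - \frac{\left(V - 2\right) \frac{1}{V + V}}{3} = - \frac{\left(-2 + V\right) \frac{1}{2 V}}{3} = - \frac{\frac{1}{2} \frac{1}{V} \left(-2 + V\right)}{3} = - \frac{-2 + V}{6 V}$)
$u{\left(b \right)} = 6 b$
$v{\left(J \right)} = 0$ ($v{\left(J \right)} = 0 \frac{2 - -5}{6 \left(-5\right)} J = 0 \cdot \frac{1}{6} \left(- \frac{1}{5}\right) \left(2 + 5\right) J = 0 \cdot \frac{1}{6} \left(- \frac{1}{5}\right) 7 J = 0 \left(- \frac{7}{30}\right) J = 0 J = 0$)
$v{\left(6 \right)} u{\left(4 \right)} = 0 \cdot 6 \cdot 4 = 0 \cdot 24 = 0$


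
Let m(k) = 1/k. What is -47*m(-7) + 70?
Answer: 537/7 ≈ 76.714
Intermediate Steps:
-47*m(-7) + 70 = -47/(-7) + 70 = -47*(-⅐) + 70 = 47/7 + 70 = 537/7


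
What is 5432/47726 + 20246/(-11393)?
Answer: -64598130/38838737 ≈ -1.6632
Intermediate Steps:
5432/47726 + 20246/(-11393) = 5432*(1/47726) + 20246*(-1/11393) = 388/3409 - 20246/11393 = -64598130/38838737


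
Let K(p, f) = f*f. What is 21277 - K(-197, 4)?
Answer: 21261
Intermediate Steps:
K(p, f) = f²
21277 - K(-197, 4) = 21277 - 1*4² = 21277 - 1*16 = 21277 - 16 = 21261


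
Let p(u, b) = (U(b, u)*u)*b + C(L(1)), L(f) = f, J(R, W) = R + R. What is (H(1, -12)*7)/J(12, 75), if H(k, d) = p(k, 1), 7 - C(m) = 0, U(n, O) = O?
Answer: 7/3 ≈ 2.3333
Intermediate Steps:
J(R, W) = 2*R
C(m) = 7 (C(m) = 7 - 1*0 = 7 + 0 = 7)
p(u, b) = 7 + b*u² (p(u, b) = (u*u)*b + 7 = u²*b + 7 = b*u² + 7 = 7 + b*u²)
H(k, d) = 7 + k² (H(k, d) = 7 + 1*k² = 7 + k²)
(H(1, -12)*7)/J(12, 75) = ((7 + 1²)*7)/((2*12)) = ((7 + 1)*7)/24 = (8*7)*(1/24) = 56*(1/24) = 7/3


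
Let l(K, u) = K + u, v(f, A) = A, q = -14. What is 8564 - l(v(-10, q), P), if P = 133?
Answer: 8445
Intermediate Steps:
8564 - l(v(-10, q), P) = 8564 - (-14 + 133) = 8564 - 1*119 = 8564 - 119 = 8445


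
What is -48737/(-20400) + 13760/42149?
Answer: 2334919813/859839600 ≈ 2.7155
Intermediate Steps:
-48737/(-20400) + 13760/42149 = -48737*(-1/20400) + 13760*(1/42149) = 48737/20400 + 13760/42149 = 2334919813/859839600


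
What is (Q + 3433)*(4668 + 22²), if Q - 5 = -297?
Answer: 16182432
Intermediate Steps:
Q = -292 (Q = 5 - 297 = -292)
(Q + 3433)*(4668 + 22²) = (-292 + 3433)*(4668 + 22²) = 3141*(4668 + 484) = 3141*5152 = 16182432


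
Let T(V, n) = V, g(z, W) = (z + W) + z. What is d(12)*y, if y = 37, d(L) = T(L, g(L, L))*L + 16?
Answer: 5920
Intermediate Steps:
g(z, W) = W + 2*z (g(z, W) = (W + z) + z = W + 2*z)
d(L) = 16 + L² (d(L) = L*L + 16 = L² + 16 = 16 + L²)
d(12)*y = (16 + 12²)*37 = (16 + 144)*37 = 160*37 = 5920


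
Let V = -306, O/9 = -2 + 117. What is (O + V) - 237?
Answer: 492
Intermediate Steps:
O = 1035 (O = 9*(-2 + 117) = 9*115 = 1035)
(O + V) - 237 = (1035 - 306) - 237 = 729 - 237 = 492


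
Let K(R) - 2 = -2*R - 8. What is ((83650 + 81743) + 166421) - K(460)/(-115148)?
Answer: 19103858773/57574 ≈ 3.3181e+5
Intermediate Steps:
K(R) = -6 - 2*R (K(R) = 2 + (-2*R - 8) = 2 + (-8 - 2*R) = -6 - 2*R)
((83650 + 81743) + 166421) - K(460)/(-115148) = ((83650 + 81743) + 166421) - (-6 - 2*460)/(-115148) = (165393 + 166421) - (-6 - 920)*(-1)/115148 = 331814 - (-926)*(-1)/115148 = 331814 - 1*463/57574 = 331814 - 463/57574 = 19103858773/57574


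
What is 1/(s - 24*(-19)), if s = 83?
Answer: 1/539 ≈ 0.0018553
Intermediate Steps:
1/(s - 24*(-19)) = 1/(83 - 24*(-19)) = 1/(83 + 456) = 1/539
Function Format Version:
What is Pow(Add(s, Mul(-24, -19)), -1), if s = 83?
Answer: Rational(1, 539) ≈ 0.0018553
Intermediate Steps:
Pow(Add(s, Mul(-24, -19)), -1) = Pow(Add(83, Mul(-24, -19)), -1) = Pow(Add(83, 456), -1) = Pow(539, -1) = Rational(1, 539)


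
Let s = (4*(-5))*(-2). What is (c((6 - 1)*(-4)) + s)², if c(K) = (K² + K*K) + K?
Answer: 672400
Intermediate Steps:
s = 40 (s = -20*(-2) = 40)
c(K) = K + 2*K² (c(K) = (K² + K²) + K = 2*K² + K = K + 2*K²)
(c((6 - 1)*(-4)) + s)² = (((6 - 1)*(-4))*(1 + 2*((6 - 1)*(-4))) + 40)² = ((5*(-4))*(1 + 2*(5*(-4))) + 40)² = (-20*(1 + 2*(-20)) + 40)² = (-20*(1 - 40) + 40)² = (-20*(-39) + 40)² = (780 + 40)² = 820² = 672400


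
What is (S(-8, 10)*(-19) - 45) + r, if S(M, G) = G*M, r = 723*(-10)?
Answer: -5755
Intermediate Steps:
r = -7230
(S(-8, 10)*(-19) - 45) + r = ((10*(-8))*(-19) - 45) - 7230 = (-80*(-19) - 45) - 7230 = (1520 - 45) - 7230 = 1475 - 7230 = -5755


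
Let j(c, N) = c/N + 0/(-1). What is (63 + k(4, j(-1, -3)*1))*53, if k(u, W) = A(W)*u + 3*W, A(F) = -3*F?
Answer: 3180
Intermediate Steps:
j(c, N) = c/N (j(c, N) = c/N + 0*(-1) = c/N + 0 = c/N)
k(u, W) = 3*W - 3*W*u (k(u, W) = (-3*W)*u + 3*W = -3*W*u + 3*W = 3*W - 3*W*u)
(63 + k(4, j(-1, -3)*1))*53 = (63 + 3*(-1/(-3)*1)*(1 - 1*4))*53 = (63 + 3*(-1*(-⅓)*1)*(1 - 4))*53 = (63 + 3*((⅓)*1)*(-3))*53 = (63 + 3*(⅓)*(-3))*53 = (63 - 3)*53 = 60*53 = 3180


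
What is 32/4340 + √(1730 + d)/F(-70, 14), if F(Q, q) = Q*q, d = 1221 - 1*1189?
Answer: 8/1085 - √1762/980 ≈ -0.035460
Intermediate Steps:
d = 32 (d = 1221 - 1189 = 32)
32/4340 + √(1730 + d)/F(-70, 14) = 32/4340 + √(1730 + 32)/((-70*14)) = 32*(1/4340) + √1762/(-980) = 8/1085 + √1762*(-1/980) = 8/1085 - √1762/980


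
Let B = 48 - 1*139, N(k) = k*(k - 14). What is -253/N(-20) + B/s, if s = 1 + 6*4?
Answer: -13641/3400 ≈ -4.0121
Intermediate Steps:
s = 25 (s = 1 + 24 = 25)
N(k) = k*(-14 + k)
B = -91 (B = 48 - 139 = -91)
-253/N(-20) + B/s = -253*(-1/(20*(-14 - 20))) - 91/25 = -253/((-20*(-34))) - 91*1/25 = -253/680 - 91/25 = -13641/3400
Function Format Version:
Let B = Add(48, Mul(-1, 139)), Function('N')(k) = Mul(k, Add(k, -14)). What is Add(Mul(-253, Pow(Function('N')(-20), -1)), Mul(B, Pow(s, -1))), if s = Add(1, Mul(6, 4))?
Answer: Rational(-13641, 3400) ≈ -4.0121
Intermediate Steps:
s = 25 (s = Add(1, 24) = 25)
Function('N')(k) = Mul(k, Add(-14, k))
B = -91 (B = Add(48, -139) = -91)
Add(Mul(-253, Pow(Function('N')(-20), -1)), Mul(B, Pow(s, -1))) = Add(Mul(-253, Pow(Mul(-20, Add(-14, -20)), -1)), Mul(-91, Pow(25, -1))) = Add(Mul(-253, Pow(Mul(-20, -34), -1)), Mul(-91, Rational(1, 25))) = Add(Mul(-253, Pow(680, -1)), Rational(-91, 25)) = Add(Mul(-253, Rational(1, 680)), Rational(-91, 25)) = Add(Rational(-253, 680), Rational(-91, 25)) = Rational(-13641, 3400)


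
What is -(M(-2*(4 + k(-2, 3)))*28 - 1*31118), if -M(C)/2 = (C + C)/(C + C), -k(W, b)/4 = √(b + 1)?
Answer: 31174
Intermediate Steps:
k(W, b) = -4*√(1 + b) (k(W, b) = -4*√(b + 1) = -4*√(1 + b))
M(C) = -2 (M(C) = -2*(C + C)/(C + C) = -2*2*C/(2*C) = -2*2*C*1/(2*C) = -2*1 = -2)
-(M(-2*(4 + k(-2, 3)))*28 - 1*31118) = -(-2*28 - 1*31118) = -(-56 - 31118) = -1*(-31174) = 31174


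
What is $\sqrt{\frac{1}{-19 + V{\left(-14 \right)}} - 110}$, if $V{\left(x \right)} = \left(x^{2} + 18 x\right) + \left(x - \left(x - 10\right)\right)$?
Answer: $\frac{i \sqrt{464815}}{65} \approx 10.489 i$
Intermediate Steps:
$V{\left(x \right)} = 10 + x^{2} + 18 x$ ($V{\left(x \right)} = \left(x^{2} + 18 x\right) + \left(x - \left(-10 + x\right)\right) = \left(x^{2} + 18 x\right) + 10 = 10 + x^{2} + 18 x$)
$\sqrt{\frac{1}{-19 + V{\left(-14 \right)}} - 110} = \sqrt{\frac{1}{-19 + \left(10 + \left(-14\right)^{2} + 18 \left(-14\right)\right)} - 110} = \sqrt{\frac{1}{-19 + \left(10 + 196 - 252\right)} - 110} = \sqrt{\frac{1}{-19 - 46} - 110} = \sqrt{\frac{1}{-65} - 110} = \sqrt{- \frac{1}{65} - 110} = \sqrt{- \frac{7151}{65}} = \frac{i \sqrt{464815}}{65}$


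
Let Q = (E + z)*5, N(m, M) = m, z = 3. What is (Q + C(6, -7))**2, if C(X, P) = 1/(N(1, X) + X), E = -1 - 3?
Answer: 1156/49 ≈ 23.592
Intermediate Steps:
E = -4
C(X, P) = 1/(1 + X)
Q = -5 (Q = (-4 + 3)*5 = -1*5 = -5)
(Q + C(6, -7))**2 = (-5 + 1/(1 + 6))**2 = (-5 + 1/7)**2 = (-34/7)**2 = 1156/49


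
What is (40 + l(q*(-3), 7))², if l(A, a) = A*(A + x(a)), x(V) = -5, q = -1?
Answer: 1156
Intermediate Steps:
l(A, a) = A*(-5 + A) (l(A, a) = A*(A - 5) = A*(-5 + A))
(40 + l(q*(-3), 7))² = (40 + (-1*(-3))*(-5 - 1*(-3)))² = (40 + 3*(-5 + 3))² = (40 + 3*(-2))² = (40 - 6)² = 34² = 1156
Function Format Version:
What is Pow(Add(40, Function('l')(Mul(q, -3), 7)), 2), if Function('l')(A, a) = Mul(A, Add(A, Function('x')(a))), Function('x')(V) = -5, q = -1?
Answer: 1156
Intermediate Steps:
Function('l')(A, a) = Mul(A, Add(-5, A)) (Function('l')(A, a) = Mul(A, Add(A, -5)) = Mul(A, Add(-5, A)))
Pow(Add(40, Function('l')(Mul(q, -3), 7)), 2) = Pow(Add(40, Mul(Mul(-1, -3), Add(-5, Mul(-1, -3)))), 2) = Pow(Add(40, Mul(3, Add(-5, 3))), 2) = Pow(Add(40, Mul(3, -2)), 2) = Pow(Add(40, -6), 2) = Pow(34, 2) = 1156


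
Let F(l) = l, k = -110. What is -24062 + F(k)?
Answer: -24172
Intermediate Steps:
-24062 + F(k) = -24062 - 110 = -24172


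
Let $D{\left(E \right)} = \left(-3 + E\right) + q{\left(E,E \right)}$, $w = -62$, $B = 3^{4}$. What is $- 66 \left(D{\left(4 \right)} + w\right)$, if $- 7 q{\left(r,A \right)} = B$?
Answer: $\frac{33528}{7} \approx 4789.7$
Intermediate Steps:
$B = 81$
$q{\left(r,A \right)} = - \frac{81}{7}$ ($q{\left(r,A \right)} = \left(- \frac{1}{7}\right) 81 = - \frac{81}{7}$)
$D{\left(E \right)} = - \frac{102}{7} + E$ ($D{\left(E \right)} = \left(-3 + E\right) - \frac{81}{7} = - \frac{102}{7} + E$)
$- 66 \left(D{\left(4 \right)} + w\right) = - 66 \left(\left(- \frac{102}{7} + 4\right) - 62\right) = - 66 \left(- \frac{74}{7} - 62\right) = \left(-66\right) \left(- \frac{508}{7}\right) = \frac{33528}{7}$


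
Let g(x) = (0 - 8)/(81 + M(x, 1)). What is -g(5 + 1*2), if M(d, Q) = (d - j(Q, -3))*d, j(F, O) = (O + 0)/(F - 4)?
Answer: 8/123 ≈ 0.065041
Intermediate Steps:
j(F, O) = O/(-4 + F)
M(d, Q) = d*(d + 3/(-4 + Q)) (M(d, Q) = (d - (-3)/(-4 + Q))*d = (d + 3/(-4 + Q))*d = d*(d + 3/(-4 + Q)))
g(x) = -8/(81 - x*(3 - 3*x)/3) (g(x) = (0 - 8)/(81 + x*(3 + x*(-4 + 1))/(-4 + 1)) = -8/(81 + x*(3 + x*(-3))/(-3)) = -8/(81 + x*(-1/3)*(3 - 3*x)) = -8/(81 - x*(3 - 3*x)/3))
-g(5 + 1*2) = -(-8)/(81 + (5 + 1*2)*(-1 + (5 + 1*2))) = -(-8)/(81 + (5 + 2)*(-1 + (5 + 2))) = -(-8)/(81 + 7*(-1 + 7)) = -(-8)/(81 + 7*6) = -(-8)/(81 + 42) = -(-8)/123 = -1*(-8/123) = 8/123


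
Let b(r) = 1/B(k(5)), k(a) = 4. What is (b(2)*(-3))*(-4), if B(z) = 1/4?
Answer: 48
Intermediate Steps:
B(z) = 1/4 (B(z) = 1*(1/4) = 1/4)
b(r) = 4 (b(r) = 1/(1/4) = 4)
(b(2)*(-3))*(-4) = (4*(-3))*(-4) = -12*(-4) = 48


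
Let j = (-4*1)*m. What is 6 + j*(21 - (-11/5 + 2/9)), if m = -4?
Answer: 16814/45 ≈ 373.64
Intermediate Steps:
j = 16 (j = -4*1*(-4) = -4*(-4) = 16)
6 + j*(21 - (-11/5 + 2/9)) = 6 + 16*(21 - (-11/5 + 2/9)) = 6 + 16*(21 - 1*(-89/45)) = 6 + 16*(21 + 89/45) = 6 + 16*(1034/45) = 6 + 16544/45 = 16814/45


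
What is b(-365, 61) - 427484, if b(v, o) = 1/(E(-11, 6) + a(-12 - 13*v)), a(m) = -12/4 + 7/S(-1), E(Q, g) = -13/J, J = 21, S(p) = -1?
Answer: -95328953/223 ≈ -4.2748e+5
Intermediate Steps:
E(Q, g) = -13/21
a(m) = -10 (a(m) = -12/4 + 7/(-1) = -12*¼ + 7*(-1) = -3 - 7 = -10)
b(v, o) = -21/223 (b(v, o) = 1/(-13/21 - 10) = 1/(-223/21) = -21/223)
b(-365, 61) - 427484 = -21/223 - 427484 = -95328953/223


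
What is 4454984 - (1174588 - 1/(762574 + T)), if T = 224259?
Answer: 3237203025869/986833 ≈ 3.2804e+6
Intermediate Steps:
4454984 - (1174588 - 1/(762574 + T)) = 4454984 - (1174588 - 1/(762574 + 224259)) = 4454984 - (1174588 - 1/986833) = 4454984 - 1*1159122199803/986833 = 4454984 - 1159122199803/986833 = 3237203025869/986833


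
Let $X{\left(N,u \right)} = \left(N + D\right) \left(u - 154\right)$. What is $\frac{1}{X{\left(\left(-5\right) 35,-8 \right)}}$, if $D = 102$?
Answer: $\frac{1}{11826} \approx 8.4559 \cdot 10^{-5}$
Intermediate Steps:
$X{\left(N,u \right)} = \left(-154 + u\right) \left(102 + N\right)$ ($X{\left(N,u \right)} = \left(N + 102\right) \left(u - 154\right) = \left(102 + N\right) \left(-154 + u\right) = \left(-154 + u\right) \left(102 + N\right)$)
$\frac{1}{X{\left(\left(-5\right) 35,-8 \right)}} = \frac{1}{-15708 - 154 \left(\left(-5\right) 35\right) + 102 \left(-8\right) + \left(-5\right) 35 \left(-8\right)} = \frac{1}{-15708 - -26950 - 816 - -1400} = \frac{1}{-15708 + 26950 - 816 + 1400} = \frac{1}{11826}$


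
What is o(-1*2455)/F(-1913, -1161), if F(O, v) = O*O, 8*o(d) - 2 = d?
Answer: -2453/29276552 ≈ -8.3787e-5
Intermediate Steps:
o(d) = ¼ + d/8
F(O, v) = O²
o(-1*2455)/F(-1913, -1161) = (¼ + (-1*2455)/8)/((-1913)²) = (¼ + (⅛)*(-2455))/3659569 = (¼ - 2455/8)*(1/3659569) = -2453/8*1/3659569 = -2453/29276552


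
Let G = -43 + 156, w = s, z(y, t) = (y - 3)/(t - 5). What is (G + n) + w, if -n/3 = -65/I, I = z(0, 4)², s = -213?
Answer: -235/3 ≈ -78.333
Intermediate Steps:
z(y, t) = (-3 + y)/(-5 + t)
w = -213
I = 9 (I = ((-3 + 0)/(-5 + 4))² = (-3/(-1))² = (-1*(-3))² = 3² = 9)
n = 65/3 (n = -(-195)/9 = -3*(-65/9) = 65/3 ≈ 21.667)
G = 113
(G + n) + w = (113 + 65/3) - 213 = 404/3 - 213 = -235/3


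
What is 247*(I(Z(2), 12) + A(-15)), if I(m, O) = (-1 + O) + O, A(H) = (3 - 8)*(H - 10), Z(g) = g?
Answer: 36556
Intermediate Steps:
A(H) = 50 - 5*H (A(H) = -5*(-10 + H) = 50 - 5*H)
I(m, O) = -1 + 2*O
247*(I(Z(2), 12) + A(-15)) = 247*((-1 + 2*12) + (50 - 5*(-15))) = 247*((-1 + 24) + (50 + 75)) = 247*(23 + 125) = 247*148 = 36556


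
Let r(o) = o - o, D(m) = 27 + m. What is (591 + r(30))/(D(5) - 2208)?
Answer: -591/2176 ≈ -0.27160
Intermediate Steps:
r(o) = 0
(591 + r(30))/(D(5) - 2208) = (591 + 0)/((27 + 5) - 2208) = 591/(32 - 2208) = 591/(-2176) = 591*(-1/2176) = -591/2176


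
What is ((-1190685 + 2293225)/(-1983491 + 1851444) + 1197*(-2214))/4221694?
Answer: -174973257983/278731013809 ≈ -0.62775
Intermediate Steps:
((-1190685 + 2293225)/(-1983491 + 1851444) + 1197*(-2214))/4221694 = (1102540/(-132047) - 2650158)*(1/4221694) = (1102540*(-1/132047) - 2650158)*(1/4221694) = (-1102540/132047 - 2650158)*(1/4221694) = -349946515966/132047*1/4221694 = -174973257983/278731013809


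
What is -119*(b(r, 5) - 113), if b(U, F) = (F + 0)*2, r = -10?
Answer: 12257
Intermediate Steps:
b(U, F) = 2*F (b(U, F) = F*2 = 2*F)
-119*(b(r, 5) - 113) = -119*(2*5 - 113) = -119*(10 - 113) = -119*(-103) = 12257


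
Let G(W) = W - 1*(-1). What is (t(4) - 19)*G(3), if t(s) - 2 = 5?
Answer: -48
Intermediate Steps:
t(s) = 7 (t(s) = 2 + 5 = 7)
G(W) = 1 + W (G(W) = W + 1 = 1 + W)
(t(4) - 19)*G(3) = (7 - 19)*(1 + 3) = -12*4 = -48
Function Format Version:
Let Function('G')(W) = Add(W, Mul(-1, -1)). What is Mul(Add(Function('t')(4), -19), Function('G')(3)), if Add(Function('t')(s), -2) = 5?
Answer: -48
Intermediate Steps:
Function('t')(s) = 7 (Function('t')(s) = Add(2, 5) = 7)
Function('G')(W) = Add(1, W) (Function('G')(W) = Add(W, 1) = Add(1, W))
Mul(Add(Function('t')(4), -19), Function('G')(3)) = Mul(Add(7, -19), Add(1, 3)) = Mul(-12, 4) = -48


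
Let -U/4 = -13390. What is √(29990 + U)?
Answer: 5*√3342 ≈ 289.05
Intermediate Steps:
U = 53560 (U = -4*(-13390) = 53560)
√(29990 + U) = √(29990 + 53560) = √83550 = 5*√3342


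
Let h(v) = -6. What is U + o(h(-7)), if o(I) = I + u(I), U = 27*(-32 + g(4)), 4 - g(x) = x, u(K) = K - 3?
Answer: -879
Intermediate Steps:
u(K) = -3 + K
g(x) = 4 - x
U = -864 (U = 27*(-32 + (4 - 1*4)) = 27*(-32 + (4 - 4)) = 27*(-32 + 0) = 27*(-32) = -864)
o(I) = -3 + 2*I (o(I) = I + (-3 + I) = -3 + 2*I)
U + o(h(-7)) = -864 + (-3 + 2*(-6)) = -864 + (-3 - 12) = -864 - 15 = -879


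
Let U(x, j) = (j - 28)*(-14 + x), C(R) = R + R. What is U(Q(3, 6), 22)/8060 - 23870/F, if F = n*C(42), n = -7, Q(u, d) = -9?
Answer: 1718512/42315 ≈ 40.612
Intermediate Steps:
C(R) = 2*R
F = -588 (F = -14*42 = -7*84 = -588)
U(x, j) = (-28 + j)*(-14 + x)
U(Q(3, 6), 22)/8060 - 23870/F = (392 - 28*(-9) - 14*22 + 22*(-9))/8060 - 23870/(-588) = (392 + 252 - 308 - 198)*(1/8060) - 23870*(-1/588) = 138*(1/8060) + 1705/42 = 69/4030 + 1705/42 = 1718512/42315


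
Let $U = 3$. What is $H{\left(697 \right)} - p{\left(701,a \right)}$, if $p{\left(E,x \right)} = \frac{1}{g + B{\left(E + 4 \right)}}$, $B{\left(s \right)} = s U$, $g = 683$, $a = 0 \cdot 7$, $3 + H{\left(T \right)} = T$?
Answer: $\frac{1941811}{2798} \approx 694.0$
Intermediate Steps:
$H{\left(T \right)} = -3 + T$
$a = 0$
$B{\left(s \right)} = 3 s$ ($B{\left(s \right)} = s 3 = 3 s$)
$p{\left(E,x \right)} = \frac{1}{695 + 3 E}$ ($p{\left(E,x \right)} = \frac{1}{683 + 3 \left(E + 4\right)} = \frac{1}{683 + 3 \left(4 + E\right)} = \frac{1}{683 + \left(12 + 3 E\right)} = \frac{1}{695 + 3 E}$)
$H{\left(697 \right)} - p{\left(701,a \right)} = \left(-3 + 697\right) - \frac{1}{695 + 3 \cdot 701} = 694 - \frac{1}{695 + 2103} = 694 - \frac{1}{2798} = \frac{1941811}{2798}$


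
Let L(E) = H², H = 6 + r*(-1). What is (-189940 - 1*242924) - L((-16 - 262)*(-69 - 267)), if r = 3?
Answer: -432873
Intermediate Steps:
H = 3 (H = 6 + 3*(-1) = 6 - 3 = 3)
L(E) = 9 (L(E) = 3² = 9)
(-189940 - 1*242924) - L((-16 - 262)*(-69 - 267)) = (-189940 - 1*242924) - 1*9 = (-189940 - 242924) - 9 = -432864 - 9 = -432873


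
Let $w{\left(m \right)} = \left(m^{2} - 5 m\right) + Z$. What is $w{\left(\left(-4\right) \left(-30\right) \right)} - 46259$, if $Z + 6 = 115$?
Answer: $-32350$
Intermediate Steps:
$Z = 109$ ($Z = -6 + 115 = 109$)
$w{\left(m \right)} = 109 + m^{2} - 5 m$ ($w{\left(m \right)} = \left(m^{2} - 5 m\right) + 109 = 109 + m^{2} - 5 m$)
$w{\left(\left(-4\right) \left(-30\right) \right)} - 46259 = \left(109 + \left(\left(-4\right) \left(-30\right)\right)^{2} - 5 \left(\left(-4\right) \left(-30\right)\right)\right) - 46259 = \left(109 + 120^{2} - 600\right) - 46259 = \left(109 + 14400 - 600\right) - 46259 = 13909 - 46259 = -32350$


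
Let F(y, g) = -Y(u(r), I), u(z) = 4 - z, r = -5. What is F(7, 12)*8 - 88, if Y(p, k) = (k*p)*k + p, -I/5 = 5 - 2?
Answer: -16360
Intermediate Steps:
I = -15 (I = -5*(5 - 2) = -5*3 = -15)
Y(p, k) = p + p*k**2 (Y(p, k) = p*k**2 + p = p + p*k**2)
F(y, g) = -2034 (F(y, g) = -(4 - 1*(-5))*(1 + (-15)**2) = -(4 + 5)*(1 + 225) = -9*226 = -1*2034 = -2034)
F(7, 12)*8 - 88 = -2034*8 - 88 = -16272 - 88 = -16360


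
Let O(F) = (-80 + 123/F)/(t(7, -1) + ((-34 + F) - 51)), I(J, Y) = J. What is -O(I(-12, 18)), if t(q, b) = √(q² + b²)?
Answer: -35017/37436 - 1805*√2/37436 ≈ -1.0036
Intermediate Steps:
t(q, b) = √(b² + q²)
O(F) = (-80 + 123/F)/(-85 + F + 5*√2) (O(F) = (-80 + 123/F)/(√((-1)² + 7²) + ((-34 + F) - 51)) = (-80 + 123/F)/(√(1 + 49) + (-85 + F)) = (-80 + 123/F)/(√50 + (-85 + F)) = (-80 + 123/F)/(5*√2 + (-85 + F)) = (-80 + 123/F)/(-85 + F + 5*√2))
-O(I(-12, 18)) = -(123 - 80*(-12))/((-12)*(-85 - 12 + 5*√2)) = -(-1)*(123 + 960)/(12*(-97 + 5*√2)) = -(-1)*1083/(12*(-97 + 5*√2)) = -(-361)/(4*(-97 + 5*√2)) = 361/(4*(-97 + 5*√2))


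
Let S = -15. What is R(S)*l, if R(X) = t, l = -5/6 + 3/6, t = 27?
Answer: -9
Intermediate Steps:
l = -⅓ (l = -5*⅙ + 3*(⅙) = -⅚ + ½ = -⅓ ≈ -0.33333)
R(X) = 27
R(S)*l = 27*(-⅓) = -9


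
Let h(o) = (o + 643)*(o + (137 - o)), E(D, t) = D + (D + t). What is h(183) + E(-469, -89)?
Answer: 112135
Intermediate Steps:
E(D, t) = t + 2*D
h(o) = 88091 + 137*o (h(o) = (643 + o)*137 = 88091 + 137*o)
h(183) + E(-469, -89) = (88091 + 137*183) + (-89 + 2*(-469)) = (88091 + 25071) + (-89 - 938) = 113162 - 1027 = 112135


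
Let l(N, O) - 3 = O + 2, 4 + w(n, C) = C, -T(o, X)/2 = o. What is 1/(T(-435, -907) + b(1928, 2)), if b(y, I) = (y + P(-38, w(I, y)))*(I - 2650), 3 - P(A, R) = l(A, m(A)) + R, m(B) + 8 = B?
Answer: -1/126234 ≈ -7.9218e-6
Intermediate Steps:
m(B) = -8 + B
T(o, X) = -2*o
w(n, C) = -4 + C
l(N, O) = 5 + O (l(N, O) = 3 + (O + 2) = 3 + (2 + O) = 5 + O)
P(A, R) = 6 - A - R (P(A, R) = 3 - ((5 + (-8 + A)) + R) = 3 - ((-3 + A) + R) = 3 - (-3 + A + R) = 3 + (3 - A - R) = 6 - A - R)
b(y, I) = -127200 + 48*I (b(y, I) = (y + (6 - 1*(-38) - (-4 + y)))*(I - 2650) = (y + (6 + 38 + (4 - y)))*(-2650 + I) = (y + (48 - y))*(-2650 + I) = 48*(-2650 + I) = -127200 + 48*I)
1/(T(-435, -907) + b(1928, 2)) = 1/(-2*(-435) + (-127200 + 48*2)) = 1/(870 + (-127200 + 96)) = 1/(870 - 127104) = 1/(-126234) = -1/126234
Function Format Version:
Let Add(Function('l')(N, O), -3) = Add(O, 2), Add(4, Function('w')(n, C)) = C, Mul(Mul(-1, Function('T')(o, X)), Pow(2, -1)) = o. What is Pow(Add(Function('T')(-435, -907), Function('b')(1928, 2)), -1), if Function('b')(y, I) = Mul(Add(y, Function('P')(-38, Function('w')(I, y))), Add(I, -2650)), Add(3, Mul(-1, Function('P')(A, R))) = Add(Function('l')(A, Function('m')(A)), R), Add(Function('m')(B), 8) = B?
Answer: Rational(-1, 126234) ≈ -7.9218e-6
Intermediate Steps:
Function('m')(B) = Add(-8, B)
Function('T')(o, X) = Mul(-2, o)
Function('w')(n, C) = Add(-4, C)
Function('l')(N, O) = Add(5, O) (Function('l')(N, O) = Add(3, Add(O, 2)) = Add(3, Add(2, O)) = Add(5, O))
Function('P')(A, R) = Add(6, Mul(-1, A), Mul(-1, R)) (Function('P')(A, R) = Add(3, Mul(-1, Add(Add(5, Add(-8, A)), R))) = Add(3, Mul(-1, Add(Add(-3, A), R))) = Add(3, Mul(-1, Add(-3, A, R))) = Add(3, Add(3, Mul(-1, A), Mul(-1, R))) = Add(6, Mul(-1, A), Mul(-1, R)))
Function('b')(y, I) = Add(-127200, Mul(48, I)) (Function('b')(y, I) = Mul(Add(y, Add(6, Mul(-1, -38), Mul(-1, Add(-4, y)))), Add(I, -2650)) = Mul(Add(y, Add(6, 38, Add(4, Mul(-1, y)))), Add(-2650, I)) = Mul(Add(y, Add(48, Mul(-1, y))), Add(-2650, I)) = Mul(48, Add(-2650, I)) = Add(-127200, Mul(48, I)))
Pow(Add(Function('T')(-435, -907), Function('b')(1928, 2)), -1) = Pow(Add(Mul(-2, -435), Add(-127200, Mul(48, 2))), -1) = Pow(Add(870, Add(-127200, 96)), -1) = Pow(Add(870, -127104), -1) = Pow(-126234, -1) = Rational(-1, 126234)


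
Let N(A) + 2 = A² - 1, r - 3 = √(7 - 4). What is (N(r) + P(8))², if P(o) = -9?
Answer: 108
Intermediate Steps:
r = 3 + √3 (r = 3 + √(7 - 4) = 3 + √3 ≈ 4.7320)
N(A) = -3 + A² (N(A) = -2 + (A² - 1) = -2 + (-1 + A²) = -3 + A²)
(N(r) + P(8))² = ((-3 + (3 + √3)²) - 9)² = (-12 + (3 + √3)²)²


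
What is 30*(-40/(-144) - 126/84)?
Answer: -110/3 ≈ -36.667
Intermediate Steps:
30*(-40/(-144) - 126/84) = 30*(-40*(-1/144) - 126*1/84) = 30*(5/18 - 3/2) = 30*(-11/9) = -110/3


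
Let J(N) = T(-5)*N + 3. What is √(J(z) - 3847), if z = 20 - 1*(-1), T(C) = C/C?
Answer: I*√3823 ≈ 61.83*I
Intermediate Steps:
T(C) = 1
z = 21 (z = 20 + 1 = 21)
J(N) = 3 + N (J(N) = 1*N + 3 = N + 3 = 3 + N)
√(J(z) - 3847) = √((3 + 21) - 3847) = √(24 - 3847) = √(-3823) = I*√3823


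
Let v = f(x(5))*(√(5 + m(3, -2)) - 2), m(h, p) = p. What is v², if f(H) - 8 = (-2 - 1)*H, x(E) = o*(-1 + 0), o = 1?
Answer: 847 - 484*√3 ≈ 8.6874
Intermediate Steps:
x(E) = -1 (x(E) = 1*(-1 + 0) = 1*(-1) = -1)
f(H) = 8 - 3*H (f(H) = 8 + (-2 - 1)*H = 8 - 3*H)
v = -22 + 11*√3 (v = (8 - 3*(-1))*(√(5 - 2) - 2) = (8 + 3)*(√3 - 2) = 11*(-2 + √3) = -22 + 11*√3 ≈ -2.9474)
v² = (-22 + 11*√3)²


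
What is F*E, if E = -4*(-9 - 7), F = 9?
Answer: 576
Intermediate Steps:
E = 64 (E = -4*(-16) = 64)
F*E = 9*64 = 576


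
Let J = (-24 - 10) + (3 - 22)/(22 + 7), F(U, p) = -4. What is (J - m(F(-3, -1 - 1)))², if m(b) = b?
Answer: 790321/841 ≈ 939.74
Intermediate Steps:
J = -1005/29 (J = -34 - 19/29 = -1005/29 ≈ -34.655)
(J - m(F(-3, -1 - 1)))² = (-1005/29 - 1*(-4))² = (-1005/29 + 4)² = (-889/29)² = 790321/841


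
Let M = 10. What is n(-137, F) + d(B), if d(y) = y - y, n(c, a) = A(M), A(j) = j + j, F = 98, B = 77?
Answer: 20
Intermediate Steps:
A(j) = 2*j
n(c, a) = 20 (n(c, a) = 2*10 = 20)
d(y) = 0
n(-137, F) + d(B) = 20 + 0 = 20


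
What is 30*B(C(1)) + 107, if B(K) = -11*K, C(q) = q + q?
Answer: -553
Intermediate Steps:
C(q) = 2*q
30*B(C(1)) + 107 = 30*(-22) + 107 = -660 + 107 = -553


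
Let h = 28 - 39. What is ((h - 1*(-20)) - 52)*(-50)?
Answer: 2150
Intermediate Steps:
h = -11
((h - 1*(-20)) - 52)*(-50) = ((-11 - 1*(-20)) - 52)*(-50) = ((-11 + 20) - 52)*(-50) = (9 - 52)*(-50) = -43*(-50) = 2150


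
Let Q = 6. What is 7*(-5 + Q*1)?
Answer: 7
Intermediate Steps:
7*(-5 + Q*1) = 7*(-5 + 6*1) = 7*(-5 + 6) = 7*1 = 7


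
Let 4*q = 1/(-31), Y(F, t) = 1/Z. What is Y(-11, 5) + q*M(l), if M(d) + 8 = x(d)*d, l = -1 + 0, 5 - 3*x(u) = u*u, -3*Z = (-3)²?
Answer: -8/31 ≈ -0.25806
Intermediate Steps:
Z = -3 (Z = -⅓*(-3)² = -⅓*9 = -3)
Y(F, t) = -⅓ (Y(F, t) = 1/(-3) = -⅓)
q = -1/124 (q = (¼)/(-31) = (¼)*(-1/31) = -1/124 ≈ -0.0080645)
x(u) = 5/3 - u²/3 (x(u) = 5/3 - u*u/3 = 5/3 - u²/3)
l = -1
M(d) = -8 + d*(5/3 - d²/3) (M(d) = -8 + (5/3 - d²/3)*d = -8 + d*(5/3 - d²/3))
Y(-11, 5) + q*M(l) = -⅓ - (-8 - ⅓*(-1)³ + (5/3)*(-1))/124 = -⅓ - (-8 - ⅓*(-1) - 5/3)/124 = -⅓ - (-8 + ⅓ - 5/3)/124 = -⅓ - 1/124*(-28/3) = -⅓ + 7/93 = -8/31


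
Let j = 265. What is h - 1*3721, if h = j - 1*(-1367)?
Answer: -2089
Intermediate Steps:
h = 1632 (h = 265 - 1*(-1367) = 265 + 1367 = 1632)
h - 1*3721 = 1632 - 1*3721 = 1632 - 3721 = -2089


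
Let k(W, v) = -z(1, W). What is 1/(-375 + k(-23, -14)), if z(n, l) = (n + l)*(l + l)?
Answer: -1/1387 ≈ -0.00072098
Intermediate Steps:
z(n, l) = 2*l*(l + n) (z(n, l) = (l + n)*(2*l) = 2*l*(l + n))
k(W, v) = -2*W*(1 + W) (k(W, v) = -2*W*(W + 1) = -2*W*(1 + W))
1/(-375 + k(-23, -14)) = 1/(-375 - 2*(-23)*(1 - 23)) = 1/(-375 - 2*(-23)*(-22)) = 1/(-375 - 1012) = 1/(-1387) = -1/1387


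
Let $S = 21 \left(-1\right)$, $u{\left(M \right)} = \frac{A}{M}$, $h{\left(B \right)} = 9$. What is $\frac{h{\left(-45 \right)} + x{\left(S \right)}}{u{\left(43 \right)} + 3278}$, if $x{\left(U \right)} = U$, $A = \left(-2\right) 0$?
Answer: $- \frac{6}{1639} \approx -0.0036608$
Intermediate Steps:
$A = 0$
$u{\left(M \right)} = 0$ ($u{\left(M \right)} = \frac{0}{M} = 0$)
$S = -21$
$\frac{h{\left(-45 \right)} + x{\left(S \right)}}{u{\left(43 \right)} + 3278} = \frac{9 - 21}{0 + 3278} = - \frac{12}{3278} = \left(-12\right) \frac{1}{3278} = - \frac{6}{1639}$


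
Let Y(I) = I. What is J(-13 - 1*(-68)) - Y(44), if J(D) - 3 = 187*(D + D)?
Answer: 20529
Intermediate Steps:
J(D) = 3 + 374*D (J(D) = 3 + 187*(D + D) = 3 + 187*(2*D) = 3 + 374*D)
J(-13 - 1*(-68)) - Y(44) = (3 + 374*(-13 - 1*(-68))) - 1*44 = (3 + 374*(-13 + 68)) - 44 = (3 + 374*55) - 44 = (3 + 20570) - 44 = 20573 - 44 = 20529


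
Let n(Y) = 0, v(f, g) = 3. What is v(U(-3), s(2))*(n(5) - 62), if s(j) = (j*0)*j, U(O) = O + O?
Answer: -186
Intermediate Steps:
U(O) = 2*O
s(j) = 0 (s(j) = 0*j = 0)
v(U(-3), s(2))*(n(5) - 62) = 3*(0 - 62) = 3*(-62) = -186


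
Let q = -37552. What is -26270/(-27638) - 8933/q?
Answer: 616690647/518931088 ≈ 1.1884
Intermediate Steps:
-26270/(-27638) - 8933/q = -26270/(-27638) - 8933/(-37552) = -26270*(-1/27638) - 8933*(-1/37552) = 13135/13819 + 8933/37552 = 616690647/518931088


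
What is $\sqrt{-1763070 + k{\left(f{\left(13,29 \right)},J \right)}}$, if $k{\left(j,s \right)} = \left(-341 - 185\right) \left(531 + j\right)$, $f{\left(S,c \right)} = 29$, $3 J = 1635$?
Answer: $i \sqrt{2057630} \approx 1434.4 i$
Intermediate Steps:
$J = 545$ ($J = \frac{1}{3} \cdot 1635 = 545$)
$k{\left(j,s \right)} = -279306 - 526 j$ ($k{\left(j,s \right)} = - 526 \left(531 + j\right) = -279306 - 526 j$)
$\sqrt{-1763070 + k{\left(f{\left(13,29 \right)},J \right)}} = \sqrt{-1763070 - 294560} = \sqrt{-2057630} = i \sqrt{2057630}$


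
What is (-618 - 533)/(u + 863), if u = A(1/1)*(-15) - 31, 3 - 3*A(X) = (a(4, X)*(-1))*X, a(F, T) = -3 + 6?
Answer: -1151/802 ≈ -1.4352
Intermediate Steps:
a(F, T) = 3
A(X) = 1 + X (A(X) = 1 - 3*(-1)*X/3 = 1 - (-1)*X = 1 + X)
u = -61 (u = (1 + 1/1)*(-15) - 31 = (1 + 1)*(-15) - 31 = 2*(-15) - 31 = -30 - 31 = -61)
(-618 - 533)/(u + 863) = (-618 - 533)/(-61 + 863) = -1151/802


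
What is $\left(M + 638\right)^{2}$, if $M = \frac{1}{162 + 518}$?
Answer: $\frac{188218013281}{462400} \approx 4.0705 \cdot 10^{5}$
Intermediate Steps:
$M = \frac{1}{680} \approx 0.0014706$
$\left(M + 638\right)^{2} = \left(\frac{1}{680} + 638\right)^{2} = \left(\frac{433841}{680}\right)^{2} = \frac{188218013281}{462400}$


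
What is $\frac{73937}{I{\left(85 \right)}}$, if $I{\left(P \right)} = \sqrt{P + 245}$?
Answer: $\frac{73937 \sqrt{330}}{330} \approx 4070.1$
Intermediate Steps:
$I{\left(P \right)} = \sqrt{245 + P}$
$\frac{73937}{I{\left(85 \right)}} = \frac{73937}{\sqrt{245 + 85}} = \frac{73937}{\sqrt{330}} = 73937 \frac{\sqrt{330}}{330} = \frac{73937 \sqrt{330}}{330}$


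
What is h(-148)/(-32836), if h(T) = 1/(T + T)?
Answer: 1/9719456 ≈ 1.0289e-7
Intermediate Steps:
h(T) = 1/(2*T)
h(-148)/(-32836) = ((½)/(-148))/(-32836) = ((½)*(-1/148))*(-1/32836) = -1/296*(-1/32836) = 1/9719456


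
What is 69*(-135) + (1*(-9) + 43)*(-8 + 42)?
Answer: -8159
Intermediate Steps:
69*(-135) + (1*(-9) + 43)*(-8 + 42) = -9315 + (-9 + 43)*34 = -9315 + 34*34 = -9315 + 1156 = -8159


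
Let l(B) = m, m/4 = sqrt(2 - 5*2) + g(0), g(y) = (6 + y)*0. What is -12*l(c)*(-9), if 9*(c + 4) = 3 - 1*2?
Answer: 864*I*sqrt(2) ≈ 1221.9*I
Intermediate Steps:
c = -35/9 (c = -4 + (3 - 1*2)/9 = -4 + (3 - 2)/9 = -4 + (1/9)*1 = -4 + 1/9 = -35/9 ≈ -3.8889)
g(y) = 0
m = 8*I*sqrt(2) (m = 4*(sqrt(2 - 5*2) + 0) = 4*(sqrt(2 - 10) + 0) = 4*(sqrt(-8) + 0) = 4*(2*I*sqrt(2) + 0) = 4*(2*I*sqrt(2)) = 8*I*sqrt(2) ≈ 11.314*I)
l(B) = 8*I*sqrt(2)
-12*l(c)*(-9) = -96*I*sqrt(2)*(-9) = 864*I*sqrt(2)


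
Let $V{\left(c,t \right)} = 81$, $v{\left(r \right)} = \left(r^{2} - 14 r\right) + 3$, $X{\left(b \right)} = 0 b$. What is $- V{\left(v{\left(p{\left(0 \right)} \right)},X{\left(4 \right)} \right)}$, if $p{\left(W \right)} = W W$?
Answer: $-81$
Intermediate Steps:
$X{\left(b \right)} = 0$
$p{\left(W \right)} = W^{2}$
$v{\left(r \right)} = 3 + r^{2} - 14 r$
$- V{\left(v{\left(p{\left(0 \right)} \right)},X{\left(4 \right)} \right)} = \left(-1\right) 81 = -81$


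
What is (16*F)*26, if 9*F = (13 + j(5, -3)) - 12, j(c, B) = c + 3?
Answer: 416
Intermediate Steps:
j(c, B) = 3 + c
F = 1 (F = ((13 + (3 + 5)) - 12)/9 = ((13 + 8) - 12)/9 = (21 - 12)/9 = (⅑)*9 = 1)
(16*F)*26 = (16*1)*26 = 16*26 = 416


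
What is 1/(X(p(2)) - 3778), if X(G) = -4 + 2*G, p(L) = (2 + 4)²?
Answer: -1/3710 ≈ -0.00026954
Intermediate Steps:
p(L) = 36 (p(L) = 6² = 36)
1/(X(p(2)) - 3778) = 1/((-4 + 2*36) - 3778) = 1/((-4 + 72) - 3778) = 1/(68 - 3778) = 1/(-3710) = -1/3710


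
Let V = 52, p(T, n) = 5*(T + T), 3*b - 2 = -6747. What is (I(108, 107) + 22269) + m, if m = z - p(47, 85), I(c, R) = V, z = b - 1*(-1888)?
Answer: 64472/3 ≈ 21491.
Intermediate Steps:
b = -6745/3 (b = 2/3 + (1/3)*(-6747) = 2/3 - 2249 = -6745/3 ≈ -2248.3)
p(T, n) = 10*T (p(T, n) = 5*(2*T) = 10*T)
z = -1081/3 (z = -6745/3 - 1*(-1888) = -6745/3 + 1888 = -1081/3 ≈ -360.33)
I(c, R) = 52
m = -2491/3 (m = -1081/3 - 10*47 = -1081/3 - 1*470 = -1081/3 - 470 = -2491/3 ≈ -830.33)
(I(108, 107) + 22269) + m = (52 + 22269) - 2491/3 = 22321 - 2491/3 = 64472/3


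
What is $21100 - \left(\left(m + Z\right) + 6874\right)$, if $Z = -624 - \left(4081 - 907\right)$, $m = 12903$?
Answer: $5121$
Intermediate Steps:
$Z = -3798$ ($Z = -624 - \left(4081 - 907\right) = -624 - 3174 = -3798$)
$21100 - \left(\left(m + Z\right) + 6874\right) = 21100 - \left(\left(12903 - 3798\right) + 6874\right) = 21100 - \left(9105 + 6874\right) = 21100 - 15979 = 5121$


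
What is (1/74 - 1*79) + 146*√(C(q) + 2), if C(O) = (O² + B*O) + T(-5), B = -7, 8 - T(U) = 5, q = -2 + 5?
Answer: -5845/74 + 146*I*√7 ≈ -78.986 + 386.28*I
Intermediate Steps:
q = 3
T(U) = 3 (T(U) = 8 - 1*5 = 8 - 5 = 3)
C(O) = 3 + O² - 7*O (C(O) = (O² - 7*O) + 3 = 3 + O² - 7*O)
(1/74 - 1*79) + 146*√(C(q) + 2) = (1/74 - 1*79) + 146*√((3 + 3² - 7*3) + 2) = (1/74 - 79) + 146*√((3 + 9 - 21) + 2) = -5845/74 + 146*√(-9 + 2) = -5845/74 + 146*√(-7) = -5845/74 + 146*(I*√7) = -5845/74 + 146*I*√7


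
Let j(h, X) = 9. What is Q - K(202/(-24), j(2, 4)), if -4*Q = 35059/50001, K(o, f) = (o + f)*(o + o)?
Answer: 11573215/1200024 ≈ 9.6441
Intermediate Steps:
K(o, f) = 2*o*(f + o) (K(o, f) = (f + o)*(2*o) = 2*o*(f + o))
Q = -35059/200004 (Q = -35059/(4*50001) = -¼*35059/50001 = -35059/200004 ≈ -0.17529)
Q - K(202/(-24), j(2, 4)) = -35059/200004 - 2*202/(-24)*(9 + 202/(-24)) = -35059/200004 - 2*202*(-1/24)*(9 + 202*(-1/24)) = -35059/200004 - 2*(-101)*(9 - 101/12)/12 = -35059/200004 - 2*(-101)*7/(12*12) = -35059/200004 - 1*(-707/72) = -35059/200004 + 707/72 = 11573215/1200024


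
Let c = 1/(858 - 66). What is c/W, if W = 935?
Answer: 1/740520 ≈ 1.3504e-6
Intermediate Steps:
c = 1/792 ≈ 0.0012626
c/W = (1/792)/935 = (1/792)*(1/935) = 1/740520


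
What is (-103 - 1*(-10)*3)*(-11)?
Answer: 803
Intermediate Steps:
(-103 - 1*(-10)*3)*(-11) = (-103 + 10*3)*(-11) = (-103 + 30)*(-11) = -73*(-11) = 803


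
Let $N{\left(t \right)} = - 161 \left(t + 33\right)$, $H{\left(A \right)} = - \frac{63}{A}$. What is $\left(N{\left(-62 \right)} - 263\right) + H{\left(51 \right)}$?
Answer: $\frac{74881}{17} \approx 4404.8$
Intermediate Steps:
$N{\left(t \right)} = -5313 - 161 t$ ($N{\left(t \right)} = - 161 \left(33 + t\right) = -5313 - 161 t$)
$\left(N{\left(-62 \right)} - 263\right) + H{\left(51 \right)} = \left(\left(-5313 - -9982\right) - 263\right) - \frac{63}{51} = \left(\left(-5313 + 9982\right) - 263\right) - \frac{21}{17} = \left(4669 - 263\right) - \frac{21}{17} = 4406 - \frac{21}{17} = \frac{74881}{17}$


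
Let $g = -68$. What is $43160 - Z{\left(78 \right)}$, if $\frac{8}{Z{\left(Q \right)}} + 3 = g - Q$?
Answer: $\frac{6430848}{149} \approx 43160.0$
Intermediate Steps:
$Z{\left(Q \right)} = \frac{8}{-71 - Q}$ ($Z{\left(Q \right)} = \frac{8}{-3 - \left(68 + Q\right)} = \frac{8}{-71 - Q}$)
$43160 - Z{\left(78 \right)} = 43160 - - \frac{8}{71 + 78} = 43160 - - \frac{8}{149} = 43160 + \frac{8}{149} = \frac{6430848}{149}$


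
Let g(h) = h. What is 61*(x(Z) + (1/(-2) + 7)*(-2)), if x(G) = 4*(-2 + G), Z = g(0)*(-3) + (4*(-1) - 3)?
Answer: -2989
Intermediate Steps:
Z = -7 (Z = 0*(-3) + (4*(-1) - 3) = 0 + (-4 - 3) = 0 - 7 = -7)
x(G) = -8 + 4*G
61*(x(Z) + (1/(-2) + 7)*(-2)) = 61*((-8 + 4*(-7)) + (1/(-2) + 7)*(-2)) = 61*((-8 - 28) + (-1/2 + 7)*(-2)) = 61*(-36 + (13/2)*(-2)) = 61*(-36 - 13) = 61*(-49) = -2989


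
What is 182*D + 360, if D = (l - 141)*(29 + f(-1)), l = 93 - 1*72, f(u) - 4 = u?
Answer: -698520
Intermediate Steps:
f(u) = 4 + u
l = 21 (l = 93 - 72 = 21)
D = -3840 (D = (21 - 141)*(29 + (4 - 1)) = -120*(29 + 3) = -120*32 = -3840)
182*D + 360 = 182*(-3840) + 360 = -698880 + 360 = -698520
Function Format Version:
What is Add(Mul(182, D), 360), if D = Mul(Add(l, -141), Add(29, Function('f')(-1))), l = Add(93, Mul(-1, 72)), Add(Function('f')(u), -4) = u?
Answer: -698520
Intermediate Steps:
Function('f')(u) = Add(4, u)
l = 21 (l = Add(93, -72) = 21)
D = -3840 (D = Mul(Add(21, -141), Add(29, Add(4, -1))) = Mul(-120, Add(29, 3)) = Mul(-120, 32) = -3840)
Add(Mul(182, D), 360) = Add(Mul(182, -3840), 360) = Add(-698880, 360) = -698520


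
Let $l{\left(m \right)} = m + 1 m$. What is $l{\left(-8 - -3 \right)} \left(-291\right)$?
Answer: $2910$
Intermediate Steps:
$l{\left(m \right)} = 2 m$ ($l{\left(m \right)} = m + m = 2 m$)
$l{\left(-8 - -3 \right)} \left(-291\right) = 2 \left(-8 - -3\right) \left(-291\right) = 2 \left(-8 + 3\right) \left(-291\right) = 2 \left(-5\right) \left(-291\right) = \left(-10\right) \left(-291\right) = 2910$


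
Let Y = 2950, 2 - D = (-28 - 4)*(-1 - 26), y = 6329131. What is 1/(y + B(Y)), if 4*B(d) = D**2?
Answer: 1/6514892 ≈ 1.5349e-7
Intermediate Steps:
D = -862 (D = 2 - (-28 - 4)*(-1 - 26) = 2 - (-32)*(-27) = 2 - 1*864 = 2 - 864 = -862)
B(d) = 185761 (B(d) = (1/4)*(-862)**2 = (1/4)*743044 = 185761)
1/(y + B(Y)) = 1/(6329131 + 185761) = 1/6514892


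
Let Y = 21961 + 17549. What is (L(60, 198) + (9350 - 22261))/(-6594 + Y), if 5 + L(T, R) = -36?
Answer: -3238/8229 ≈ -0.39349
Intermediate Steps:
L(T, R) = -41 (L(T, R) = -5 - 36 = -41)
Y = 39510
(L(60, 198) + (9350 - 22261))/(-6594 + Y) = (-41 + (9350 - 22261))/(-6594 + 39510) = (-41 - 12911)/32916 = -12952*1/32916 = -3238/8229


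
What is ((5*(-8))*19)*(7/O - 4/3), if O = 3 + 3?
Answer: 380/3 ≈ 126.67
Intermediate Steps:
O = 6
((5*(-8))*19)*(7/O - 4/3) = ((5*(-8))*19)*(7/6 - 4/3) = (-40*19)*(7*(⅙) - 4*⅓) = -760*(7/6 - 4/3) = -760*(-⅙) = 380/3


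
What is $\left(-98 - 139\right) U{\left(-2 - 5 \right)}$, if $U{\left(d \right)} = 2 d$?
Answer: $3318$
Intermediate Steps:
$\left(-98 - 139\right) U{\left(-2 - 5 \right)} = \left(-98 - 139\right) 2 \left(-2 - 5\right) = - 237 \cdot 2 \left(-2 - 5\right) = - 237 \cdot 2 \left(-7\right) = \left(-237\right) \left(-14\right) = 3318$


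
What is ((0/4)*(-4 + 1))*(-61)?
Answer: 0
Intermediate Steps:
((0/4)*(-4 + 1))*(-61) = ((0*(1/4))*(-3))*(-61) = (0*(-3))*(-61) = 0*(-61) = 0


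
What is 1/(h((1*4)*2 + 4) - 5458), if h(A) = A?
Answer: -1/5446 ≈ -0.00018362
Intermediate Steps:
1/(h((1*4)*2 + 4) - 5458) = 1/(((1*4)*2 + 4) - 5458) = 1/((4*2 + 4) - 5458) = 1/((8 + 4) - 5458) = 1/(12 - 5458) = 1/(-5446) = -1/5446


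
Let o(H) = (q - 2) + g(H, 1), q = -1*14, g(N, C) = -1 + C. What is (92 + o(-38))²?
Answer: 5776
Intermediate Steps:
q = -14
o(H) = -16 (o(H) = (-14 - 2) + (-1 + 1) = -16 + 0 = -16)
(92 + o(-38))² = (92 - 16)² = 76² = 5776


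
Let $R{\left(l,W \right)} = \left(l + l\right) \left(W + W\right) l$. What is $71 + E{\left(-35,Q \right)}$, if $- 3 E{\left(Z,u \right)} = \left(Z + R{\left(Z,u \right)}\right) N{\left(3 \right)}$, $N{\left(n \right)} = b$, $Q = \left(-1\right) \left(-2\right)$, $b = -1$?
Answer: $3326$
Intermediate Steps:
$Q = 2$
$N{\left(n \right)} = -1$
$R{\left(l,W \right)} = 4 W l^{2}$ ($R{\left(l,W \right)} = 2 l 2 W l = 4 W l l = 4 W l^{2}$)
$E{\left(Z,u \right)} = \frac{Z}{3} + \frac{4 u Z^{2}}{3}$ ($E{\left(Z,u \right)} = - \frac{\left(Z + 4 u Z^{2}\right) \left(-1\right)}{3} = - \frac{- Z - 4 u Z^{2}}{3} = \frac{Z}{3} + \frac{4 u Z^{2}}{3}$)
$71 + E{\left(-35,Q \right)} = 71 + \frac{1}{3} \left(-35\right) \left(1 + 4 \left(-35\right) 2\right) = 71 + \frac{1}{3} \left(-35\right) \left(1 - 280\right) = 71 + \frac{1}{3} \left(-35\right) \left(-279\right) = 71 + 3255 = 3326$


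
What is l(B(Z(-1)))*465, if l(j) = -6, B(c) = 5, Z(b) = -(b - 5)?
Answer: -2790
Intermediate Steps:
Z(b) = 5 - b (Z(b) = -(-5 + b) = 5 - b)
l(B(Z(-1)))*465 = -6*465 = -2790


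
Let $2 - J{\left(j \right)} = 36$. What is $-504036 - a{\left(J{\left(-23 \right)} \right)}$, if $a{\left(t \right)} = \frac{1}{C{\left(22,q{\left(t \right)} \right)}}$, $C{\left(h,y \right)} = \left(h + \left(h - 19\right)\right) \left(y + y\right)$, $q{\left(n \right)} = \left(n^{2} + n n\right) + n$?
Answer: $- \frac{57409700401}{113900} \approx -5.0404 \cdot 10^{5}$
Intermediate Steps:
$q{\left(n \right)} = n + 2 n^{2}$ ($q{\left(n \right)} = \left(n^{2} + n^{2}\right) + n = 2 n^{2} + n = n + 2 n^{2}$)
$J{\left(j \right)} = -34$ ($J{\left(j \right)} = 2 - 36 = -34$)
$C{\left(h,y \right)} = 2 y \left(-19 + 2 h\right)$ ($C{\left(h,y \right)} = \left(h + \left(h - 19\right)\right) 2 y = \left(h + \left(-19 + h\right)\right) 2 y = \left(-19 + 2 h\right) 2 y = 2 y \left(-19 + 2 h\right)$)
$a{\left(t \right)} = \frac{1}{50 t \left(1 + 2 t\right)}$ ($a{\left(t \right)} = \frac{1}{2 t \left(1 + 2 t\right) \left(-19 + 2 \cdot 22\right)} = \frac{1}{2 t \left(1 + 2 t\right) \left(-19 + 44\right)} = \frac{1}{2 t \left(1 + 2 t\right) 25} = \frac{1}{50 t \left(1 + 2 t\right)}$)
$-504036 - a{\left(J{\left(-23 \right)} \right)} = -504036 - \frac{1}{50 \left(-34\right) \left(1 + 2 \left(-34\right)\right)} = -504036 - \frac{1}{50} \left(- \frac{1}{34}\right) \frac{1}{1 - 68} = -504036 - \frac{1}{50} \left(- \frac{1}{34}\right) \frac{1}{-67} = -504036 - \frac{1}{50} \left(- \frac{1}{34}\right) \left(- \frac{1}{67}\right) = -504036 - \frac{1}{113900} = - \frac{57409700401}{113900}$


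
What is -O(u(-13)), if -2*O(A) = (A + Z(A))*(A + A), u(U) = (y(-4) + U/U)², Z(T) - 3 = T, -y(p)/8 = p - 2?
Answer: 11536805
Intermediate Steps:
y(p) = 16 - 8*p (y(p) = -8*(p - 2) = -8*(-2 + p) = 16 - 8*p)
Z(T) = 3 + T
u(U) = 2401 (u(U) = ((16 - 8*(-4)) + U/U)² = ((16 + 32) + 1)² = (48 + 1)² = 49² = 2401)
O(A) = -A*(3 + 2*A) (O(A) = -(A + (3 + A))*(A + A)/2 = -(3 + 2*A)*2*A/2 = -A*(3 + 2*A))
-O(u(-13)) = -(-1)*2401*(3 + 2*2401) = -(-1)*2401*(3 + 4802) = -(-1)*2401*4805 = -1*(-11536805) = 11536805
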